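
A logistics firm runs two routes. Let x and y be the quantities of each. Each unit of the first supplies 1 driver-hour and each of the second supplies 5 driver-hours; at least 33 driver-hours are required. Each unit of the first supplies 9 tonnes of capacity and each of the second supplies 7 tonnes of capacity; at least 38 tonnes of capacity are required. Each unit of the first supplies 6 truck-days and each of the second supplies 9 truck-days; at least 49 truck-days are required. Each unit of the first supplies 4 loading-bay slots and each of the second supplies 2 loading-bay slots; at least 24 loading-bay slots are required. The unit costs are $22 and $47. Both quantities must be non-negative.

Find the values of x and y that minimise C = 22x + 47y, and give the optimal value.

Vertices and C = 22x + 47y:
  (0, 12) → C = 564
  (33, 0) → C = 726
  (3, 6) → C = 348
The feasible region is unbounded (it extends along (0, 1), (1, 0)), but C strictly increases along every unbounded feasible direction, so there is no improving ray and the minimum is attained at a vertex.

The binding constraints are x + 5y = 33 and 4x + 2y = 24.
Solving simultaneously gives x = 3, y = 6.

x = 3, y = 6, minimum C = 348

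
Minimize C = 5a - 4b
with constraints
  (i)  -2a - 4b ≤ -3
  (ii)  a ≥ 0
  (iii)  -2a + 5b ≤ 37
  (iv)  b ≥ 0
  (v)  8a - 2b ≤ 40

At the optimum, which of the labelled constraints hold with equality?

(ii) and (iii)

Feasible corners and C = 5a - 4b:
  (0, 3/4) → C = -3
  (3/2, 0) → C = 15/2
  (0, 37/5) → C = -148/5
  (137/18, 94/9) → C = -67/18
  (5, 0) → C = 25

The minimum is at (0, 37/5). Substituting into each constraint, equality holds for (ii) and (iii); the remaining constraints have slack.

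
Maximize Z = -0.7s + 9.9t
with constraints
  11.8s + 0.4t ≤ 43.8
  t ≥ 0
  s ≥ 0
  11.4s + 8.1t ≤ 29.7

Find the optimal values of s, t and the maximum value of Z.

Extreme points and Z = -0.7s + 9.9t:
  (0, 0) → Z = 0
  (99/38, 0) → Z = -693/380
  (0, 11/3) → Z = 363/10

s = 0, t = 11/3, maximum Z = 363/10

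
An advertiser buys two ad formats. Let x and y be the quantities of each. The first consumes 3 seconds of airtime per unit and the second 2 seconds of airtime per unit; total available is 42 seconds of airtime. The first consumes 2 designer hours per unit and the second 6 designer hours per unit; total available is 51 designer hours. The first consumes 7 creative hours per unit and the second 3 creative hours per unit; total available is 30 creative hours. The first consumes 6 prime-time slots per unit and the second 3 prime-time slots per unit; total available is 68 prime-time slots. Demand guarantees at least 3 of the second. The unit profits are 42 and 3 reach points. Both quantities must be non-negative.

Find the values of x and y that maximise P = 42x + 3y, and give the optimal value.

Corner points and P = 42x + 3y:
  (0, 17/2) → P = 51/2
  (0, 3) → P = 9
  (3/4, 33/4) → P = 225/4
  (3, 3) → P = 135

x = 3, y = 3, maximum P = 135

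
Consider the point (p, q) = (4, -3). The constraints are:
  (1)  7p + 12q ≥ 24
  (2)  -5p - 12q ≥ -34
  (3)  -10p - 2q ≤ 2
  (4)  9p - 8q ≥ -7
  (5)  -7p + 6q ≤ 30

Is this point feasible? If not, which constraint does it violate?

Constraint (1): 7p + 12q = -8, which is not ≥ 24. All other constraints are satisfied.

not feasible — violates (1)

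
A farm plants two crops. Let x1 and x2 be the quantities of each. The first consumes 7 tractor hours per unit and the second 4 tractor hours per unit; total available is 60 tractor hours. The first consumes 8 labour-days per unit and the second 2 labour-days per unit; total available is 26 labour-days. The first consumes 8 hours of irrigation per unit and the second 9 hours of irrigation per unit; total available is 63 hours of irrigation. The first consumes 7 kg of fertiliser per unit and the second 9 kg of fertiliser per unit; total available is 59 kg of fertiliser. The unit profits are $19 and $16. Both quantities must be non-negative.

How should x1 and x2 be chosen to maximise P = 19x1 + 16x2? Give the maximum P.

Feasible corners and P = 19x1 + 16x2:
  (0, 0) → P = 0
  (0, 59/9) → P = 944/9
  (13/4, 0) → P = 247/4
  (2, 5) → P = 118

x1 = 2, x2 = 5, maximum P = 118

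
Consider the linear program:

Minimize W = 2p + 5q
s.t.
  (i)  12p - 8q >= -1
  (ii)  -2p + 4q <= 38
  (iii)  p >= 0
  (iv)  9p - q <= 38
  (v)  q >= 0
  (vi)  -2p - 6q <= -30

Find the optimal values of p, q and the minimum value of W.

Extreme points and W = 2p + 5q:
  (61/12, 31/4) → W = 587/12
  (117/44, 181/44) → W = 1139/44
  (129/28, 97/28) → W = 743/28

The optimum lies where 12p - 8q = -1 and -2p - 6q = -30.
Solving simultaneously gives p = 117/44, q = 181/44.

p = 117/44, q = 181/44, minimum W = 1139/44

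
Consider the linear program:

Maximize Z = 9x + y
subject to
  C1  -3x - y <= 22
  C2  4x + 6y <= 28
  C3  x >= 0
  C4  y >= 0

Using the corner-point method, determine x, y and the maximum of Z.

x = 7, y = 0, maximum Z = 63

Corner points and Z = 9x + y:
  (0, 14/3) → Z = 14/3
  (7, 0) → Z = 63
  (0, 0) → Z = 0

At the optimal vertex, 4x + 6y = 28 and y = 0.
Solving simultaneously gives x = 7, y = 0.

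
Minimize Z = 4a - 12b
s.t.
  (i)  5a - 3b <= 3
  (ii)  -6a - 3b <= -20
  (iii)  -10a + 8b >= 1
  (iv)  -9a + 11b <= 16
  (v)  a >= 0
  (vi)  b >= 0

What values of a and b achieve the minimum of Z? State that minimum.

Corner points and Z = 4a - 12b:
  (27/10, 7/2) → Z = -156/5
  (81/28, 107/28) → Z = -240/7
  (157/78, 103/39) → Z = -922/39
  (172/93, 92/31) → Z = -2624/93

a = 81/28, b = 107/28, minimum Z = -240/7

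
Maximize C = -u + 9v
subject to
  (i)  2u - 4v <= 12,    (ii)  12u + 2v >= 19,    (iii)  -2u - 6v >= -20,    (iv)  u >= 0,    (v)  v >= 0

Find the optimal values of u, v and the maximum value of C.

Corner points and C = -u + 9v:
  (38/5, 4/5) → C = -2/5
  (6, 0) → C = -6
  (37/34, 101/34) → C = 436/17
  (19/12, 0) → C = -19/12

The binding constraints are 12u + 2v = 19 and -2u - 6v = -20.
Solving simultaneously gives u = 37/34, v = 101/34.

u = 37/34, v = 101/34, maximum C = 436/17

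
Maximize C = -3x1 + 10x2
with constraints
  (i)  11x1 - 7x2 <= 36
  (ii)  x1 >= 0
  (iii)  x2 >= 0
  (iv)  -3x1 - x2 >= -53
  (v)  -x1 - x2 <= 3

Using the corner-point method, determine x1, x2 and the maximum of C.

x1 = 0, x2 = 53, maximum C = 530

Extreme points and C = -3x1 + 10x2:
  (36/11, 0) → C = -108/11
  (407/32, 475/32) → C = 3529/32
  (0, 0) → C = 0
  (0, 53) → C = 530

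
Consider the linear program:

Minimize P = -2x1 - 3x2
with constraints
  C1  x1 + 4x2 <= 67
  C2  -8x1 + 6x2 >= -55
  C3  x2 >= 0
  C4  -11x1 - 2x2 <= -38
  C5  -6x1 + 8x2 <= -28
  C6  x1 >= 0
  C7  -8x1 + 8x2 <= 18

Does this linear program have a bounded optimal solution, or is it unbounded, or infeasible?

bounded optimum

Feasible corners and P = -2x1 - 3x2:
  (55/8, 0) → P = -55/4
  (68/7, 53/14) → P = -431/14
  (14/3, 0) → P = -28/3
The feasible region has finitely many vertices and no improving ray; the minimum is -431/14 at (68/7, 53/14).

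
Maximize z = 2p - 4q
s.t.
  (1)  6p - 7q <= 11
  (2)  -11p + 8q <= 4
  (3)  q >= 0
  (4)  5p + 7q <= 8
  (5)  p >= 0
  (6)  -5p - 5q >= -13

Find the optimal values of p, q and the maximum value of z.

p = 8/5, q = 0, maximum z = 16/5

Corner points and z = 2p - 4q:
  (4/13, 12/13) → z = -40/13
  (0, 1/2) → z = -2
  (8/5, 0) → z = 16/5
  (0, 0) → z = 0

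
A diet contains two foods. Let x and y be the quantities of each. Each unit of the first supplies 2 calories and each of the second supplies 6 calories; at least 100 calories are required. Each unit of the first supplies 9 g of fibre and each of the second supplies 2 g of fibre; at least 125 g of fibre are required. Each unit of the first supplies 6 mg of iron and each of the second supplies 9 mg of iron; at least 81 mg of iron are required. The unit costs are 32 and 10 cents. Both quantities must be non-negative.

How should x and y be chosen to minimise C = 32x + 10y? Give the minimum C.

x = 11, y = 13, minimum C = 482

Feasible corners and C = 32x + 10y:
  (0, 125/2) → C = 625
  (50, 0) → C = 1600
  (11, 13) → C = 482
The feasible region is unbounded (it extends along (0, 1), (1, 0)), but C strictly increases along every unbounded feasible direction, so there is no improving ray and the minimum is attained at a vertex.

At the optimal vertex, 2x + 6y = 100 and 9x + 2y = 125.
Solving simultaneously gives x = 11, y = 13.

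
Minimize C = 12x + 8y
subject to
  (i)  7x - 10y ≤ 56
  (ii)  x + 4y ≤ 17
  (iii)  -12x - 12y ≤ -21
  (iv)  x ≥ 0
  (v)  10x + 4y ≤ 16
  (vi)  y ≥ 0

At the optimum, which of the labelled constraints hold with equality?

Extreme points and C = 12x + 8y:
  (0, 7/4) → C = 14
  (3/2, 1/4) → C = 20
  (0, 4) → C = 32

The minimum is at (0, 7/4). Substituting into each constraint, equality holds for (iii) and (iv); the remaining constraints have slack.

(iii) and (iv)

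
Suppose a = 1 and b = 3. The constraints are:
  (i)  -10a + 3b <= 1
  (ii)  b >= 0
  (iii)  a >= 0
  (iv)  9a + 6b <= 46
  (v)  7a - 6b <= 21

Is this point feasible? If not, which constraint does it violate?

(i): -1 ≤ 1 ✓
(ii): 3 ≥ 0 ✓
(iii): 1 ≥ 0 ✓
(iv): 27 ≤ 46 ✓
(v): -11 ≤ 21 ✓

feasible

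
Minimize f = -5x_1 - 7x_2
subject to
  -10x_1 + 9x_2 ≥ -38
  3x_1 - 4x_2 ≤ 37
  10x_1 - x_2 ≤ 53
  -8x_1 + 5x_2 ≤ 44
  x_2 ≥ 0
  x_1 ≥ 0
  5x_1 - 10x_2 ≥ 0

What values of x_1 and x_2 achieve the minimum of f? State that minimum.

Extreme points and f = -5x_1 - 7x_2:
  (439/80, 15/8) → f = -649/16
  (19/5, 0) → f = -19
  (106/19, 53/19) → f = -901/19
  (0, 0) → f = 0

The binding constraints are 10x_1 - x_2 = 53 and 5x_1 - 10x_2 = 0.
Solving simultaneously gives x_1 = 106/19, x_2 = 53/19.

x_1 = 106/19, x_2 = 53/19, minimum f = -901/19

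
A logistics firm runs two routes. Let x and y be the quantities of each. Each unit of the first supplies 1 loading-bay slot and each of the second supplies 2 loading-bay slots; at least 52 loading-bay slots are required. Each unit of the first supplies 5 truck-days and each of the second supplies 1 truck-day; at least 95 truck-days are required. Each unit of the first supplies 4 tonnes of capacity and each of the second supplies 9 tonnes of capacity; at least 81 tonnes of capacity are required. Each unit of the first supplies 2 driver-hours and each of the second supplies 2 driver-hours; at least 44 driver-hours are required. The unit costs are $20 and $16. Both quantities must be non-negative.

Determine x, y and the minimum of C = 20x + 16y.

x = 46/3, y = 55/3, minimum C = 600

Corner points and C = 20x + 16y:
  (0, 95) → C = 1520
  (52, 0) → C = 1040
  (46/3, 55/3) → C = 600
The feasible region is unbounded (it extends along (0, 1), (1, 0)), but C strictly increases along every unbounded feasible direction, so there is no improving ray and the minimum is attained at a vertex.

The optimum lies where x + 2y = 52 and 5x + y = 95.
Solving simultaneously gives x = 46/3, y = 55/3.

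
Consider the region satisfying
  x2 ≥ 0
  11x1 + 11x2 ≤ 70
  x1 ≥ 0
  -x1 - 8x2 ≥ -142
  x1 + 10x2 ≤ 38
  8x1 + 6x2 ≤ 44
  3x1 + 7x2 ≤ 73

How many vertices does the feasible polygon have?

Of the 21 pairwise boundary intersections, those satisfying every inequality are:
  (0, 0)
  (11/2, 0)
  (94/33, 116/33)
  (32/11, 38/11)
  (0, 19/5)

5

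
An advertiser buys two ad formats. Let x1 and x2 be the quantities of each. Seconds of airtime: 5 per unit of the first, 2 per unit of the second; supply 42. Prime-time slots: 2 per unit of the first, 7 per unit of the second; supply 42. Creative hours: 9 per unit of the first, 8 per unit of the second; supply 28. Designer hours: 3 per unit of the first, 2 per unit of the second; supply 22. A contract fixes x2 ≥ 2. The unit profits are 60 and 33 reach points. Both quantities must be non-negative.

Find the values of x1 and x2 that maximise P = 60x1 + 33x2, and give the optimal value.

x1 = 4/3, x2 = 2, maximum P = 146

Extreme points and P = 60x1 + 33x2:
  (0, 7/2) → P = 231/2
  (0, 2) → P = 66
  (4/3, 2) → P = 146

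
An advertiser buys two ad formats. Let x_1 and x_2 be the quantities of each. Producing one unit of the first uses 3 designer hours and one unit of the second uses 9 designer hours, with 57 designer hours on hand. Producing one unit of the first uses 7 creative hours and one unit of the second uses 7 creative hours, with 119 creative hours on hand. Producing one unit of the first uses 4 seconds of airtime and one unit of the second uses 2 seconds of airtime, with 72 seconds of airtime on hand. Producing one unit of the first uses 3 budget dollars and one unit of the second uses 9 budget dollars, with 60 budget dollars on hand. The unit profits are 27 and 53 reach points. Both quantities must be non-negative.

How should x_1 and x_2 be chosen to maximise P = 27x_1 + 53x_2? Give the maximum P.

Feasible corners and P = 27x_1 + 53x_2:
  (0, 0) → P = 0
  (0, 19/3) → P = 1007/3
  (17, 0) → P = 459
  (16, 1) → P = 485

The binding constraints are 3x_1 + 9x_2 = 57 and 7x_1 + 7x_2 = 119.
Solving simultaneously gives x_1 = 16, x_2 = 1.

x_1 = 16, x_2 = 1, maximum P = 485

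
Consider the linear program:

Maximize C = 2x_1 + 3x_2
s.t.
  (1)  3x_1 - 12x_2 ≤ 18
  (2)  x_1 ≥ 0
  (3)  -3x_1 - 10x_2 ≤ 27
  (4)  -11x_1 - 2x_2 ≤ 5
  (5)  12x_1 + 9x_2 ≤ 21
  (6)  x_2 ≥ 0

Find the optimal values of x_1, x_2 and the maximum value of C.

x_1 = 0, x_2 = 7/3, maximum C = 7

Feasible corners and C = 2x_1 + 3x_2:
  (0, 7/3) → C = 7
  (0, 0) → C = 0
  (7/4, 0) → C = 7/2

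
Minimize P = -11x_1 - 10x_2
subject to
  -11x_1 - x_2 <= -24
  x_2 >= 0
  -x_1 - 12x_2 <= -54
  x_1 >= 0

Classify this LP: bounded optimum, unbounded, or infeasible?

From the feasible point (234/131, 570/131), moving in the direction (0, 1) keeps every constraint satisfied while P decreases without bound.

unbounded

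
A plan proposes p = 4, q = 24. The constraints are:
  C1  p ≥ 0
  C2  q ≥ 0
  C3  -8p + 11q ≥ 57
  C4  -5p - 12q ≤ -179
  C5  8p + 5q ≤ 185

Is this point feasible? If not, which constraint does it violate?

C1: 4 ≥ 0 ✓
C2: 24 ≥ 0 ✓
C3: 232 ≥ 57 ✓
C4: -308 ≤ -179 ✓
C5: 152 ≤ 185 ✓

feasible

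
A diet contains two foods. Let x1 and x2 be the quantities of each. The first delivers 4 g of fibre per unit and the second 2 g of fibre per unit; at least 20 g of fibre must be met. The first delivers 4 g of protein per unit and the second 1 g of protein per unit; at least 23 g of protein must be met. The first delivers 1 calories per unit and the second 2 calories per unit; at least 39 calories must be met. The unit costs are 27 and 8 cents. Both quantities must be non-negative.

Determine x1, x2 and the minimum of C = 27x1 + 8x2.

Vertices and C = 27x1 + 8x2:
  (0, 23) → C = 184
  (39, 0) → C = 1053
  (1, 19) → C = 179
The feasible region is unbounded (it extends along (0, 1), (1, 0)), but C strictly increases along every unbounded feasible direction, so there is no improving ray and the minimum is attained at a vertex.

x1 = 1, x2 = 19, minimum C = 179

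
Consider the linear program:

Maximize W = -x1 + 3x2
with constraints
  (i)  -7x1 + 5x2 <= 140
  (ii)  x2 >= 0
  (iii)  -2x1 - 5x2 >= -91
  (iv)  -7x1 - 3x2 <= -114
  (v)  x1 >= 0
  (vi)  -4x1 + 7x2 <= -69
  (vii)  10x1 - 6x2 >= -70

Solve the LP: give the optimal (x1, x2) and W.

Corner points and W = -x1 + 3x2:
  (91/2, 0) → W = -91/2
  (69/4, 0) → W = -69/4
  (491/17, 113/17) → W = -152/17

At the optimal vertex, -2x1 - 5x2 = -91 and -4x1 + 7x2 = -69.
Solving simultaneously gives x1 = 491/17, x2 = 113/17.

x1 = 491/17, x2 = 113/17, maximum W = -152/17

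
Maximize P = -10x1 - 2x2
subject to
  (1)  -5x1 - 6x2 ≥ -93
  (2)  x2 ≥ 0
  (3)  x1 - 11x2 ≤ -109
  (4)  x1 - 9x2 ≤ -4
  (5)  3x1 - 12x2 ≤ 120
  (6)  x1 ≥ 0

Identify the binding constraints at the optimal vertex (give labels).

Feasible corners and P = -10x1 - 2x2:
  (369/61, 638/61) → P = -4966/61
  (0, 31/2) → P = -31
  (0, 109/11) → P = -218/11

The maximum is at (0, 109/11). Substituting into each constraint, equality holds for (3) and (6); the remaining constraints have slack.

(3) and (6)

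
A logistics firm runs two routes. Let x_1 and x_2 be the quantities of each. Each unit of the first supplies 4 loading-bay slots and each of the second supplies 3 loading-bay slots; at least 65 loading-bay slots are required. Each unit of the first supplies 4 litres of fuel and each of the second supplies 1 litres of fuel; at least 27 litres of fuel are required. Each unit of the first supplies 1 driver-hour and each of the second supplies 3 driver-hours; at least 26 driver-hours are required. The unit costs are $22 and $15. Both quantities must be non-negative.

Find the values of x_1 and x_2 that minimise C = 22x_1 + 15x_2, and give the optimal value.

x_1 = 2, x_2 = 19, minimum C = 329

Corner points and C = 22x_1 + 15x_2:
  (0, 27) → C = 405
  (26, 0) → C = 572
  (2, 19) → C = 329
  (13, 13/3) → C = 351
The feasible region is unbounded (it extends along (0, 1), (1, 0)), but C strictly increases along every unbounded feasible direction, so there is no improving ray and the minimum is attained at a vertex.

The binding constraints are 4x_1 + 3x_2 = 65 and 4x_1 + x_2 = 27.
Solving simultaneously gives x_1 = 2, x_2 = 19.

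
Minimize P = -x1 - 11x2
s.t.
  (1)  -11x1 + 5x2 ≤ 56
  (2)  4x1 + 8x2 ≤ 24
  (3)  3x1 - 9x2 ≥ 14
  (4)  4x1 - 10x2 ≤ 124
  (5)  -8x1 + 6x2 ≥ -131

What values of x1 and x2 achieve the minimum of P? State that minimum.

x1 = 82/15, x2 = 4/15, minimum P = -42/5

Feasible corners and P = -x1 - 11x2:
  (-41/6, -23/6) → P = 49
  (-118/9, -794/45) → P = 1036/5
  (82/15, 4/15) → P = -42/5
  (149/11, -83/22) → P = 615/22
  (283/28, -117/14) → P = 2291/28

At the optimal vertex, 4x1 + 8x2 = 24 and 3x1 - 9x2 = 14.
Solving simultaneously gives x1 = 82/15, x2 = 4/15.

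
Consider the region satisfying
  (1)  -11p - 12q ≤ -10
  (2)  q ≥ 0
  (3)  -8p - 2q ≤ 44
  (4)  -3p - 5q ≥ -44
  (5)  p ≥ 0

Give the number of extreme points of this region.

Pairwise boundary intersections that survive every other constraint:
  (10/11, 0)
  (0, 5/6)
  (44/3, 0)
  (0, 44/5)

4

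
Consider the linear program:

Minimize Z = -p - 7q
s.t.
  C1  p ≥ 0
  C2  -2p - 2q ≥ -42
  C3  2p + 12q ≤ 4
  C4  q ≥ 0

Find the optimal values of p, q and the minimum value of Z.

p = 0, q = 1/3, minimum Z = -7/3

Vertices and Z = -p - 7q:
  (0, 1/3) → Z = -7/3
  (0, 0) → Z = 0
  (2, 0) → Z = -2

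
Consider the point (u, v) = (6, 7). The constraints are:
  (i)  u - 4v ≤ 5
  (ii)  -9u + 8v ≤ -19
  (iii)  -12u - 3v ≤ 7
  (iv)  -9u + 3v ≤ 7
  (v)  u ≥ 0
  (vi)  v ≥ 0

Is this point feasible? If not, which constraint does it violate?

not feasible — violates (ii)

Constraint (ii): -9u + 8v = 2, which is not ≤ -19. All other constraints are satisfied.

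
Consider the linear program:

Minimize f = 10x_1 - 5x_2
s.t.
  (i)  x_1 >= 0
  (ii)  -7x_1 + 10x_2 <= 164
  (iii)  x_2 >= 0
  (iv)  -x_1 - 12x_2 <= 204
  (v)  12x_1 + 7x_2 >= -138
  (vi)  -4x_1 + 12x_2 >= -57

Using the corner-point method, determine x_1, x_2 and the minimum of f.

Extreme points and f = 10x_1 - 5x_2:
  (0, 82/5) → f = -82
  (0, 0) → f = 0
  (57/4, 0) → f = 285/2
The feasible region is unbounded (it extends along (3, 1), (10, 7)), but f strictly increases along every unbounded feasible direction, so there is no improving ray and the minimum is attained at a vertex.

The binding constraints are x_1 = 0 and -7x_1 + 10x_2 = 164.
Solving simultaneously gives x_1 = 0, x_2 = 82/5.

x_1 = 0, x_2 = 82/5, minimum f = -82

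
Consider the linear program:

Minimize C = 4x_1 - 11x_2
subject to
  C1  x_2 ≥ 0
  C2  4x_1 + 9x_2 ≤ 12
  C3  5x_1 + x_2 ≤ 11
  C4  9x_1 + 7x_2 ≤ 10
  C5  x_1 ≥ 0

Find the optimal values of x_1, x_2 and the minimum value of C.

The optimum lies where 4x_1 + 9x_2 = 12 and x_1 = 0.
Solving simultaneously gives x_1 = 0, x_2 = 4/3.

x_1 = 0, x_2 = 4/3, minimum C = -44/3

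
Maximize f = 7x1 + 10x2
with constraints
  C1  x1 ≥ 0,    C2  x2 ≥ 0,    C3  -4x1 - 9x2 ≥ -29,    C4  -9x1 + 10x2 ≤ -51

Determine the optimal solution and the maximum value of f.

The binding constraints are x2 = 0 and -4x1 - 9x2 = -29.
Solving simultaneously gives x1 = 29/4, x2 = 0.

x1 = 29/4, x2 = 0, maximum f = 203/4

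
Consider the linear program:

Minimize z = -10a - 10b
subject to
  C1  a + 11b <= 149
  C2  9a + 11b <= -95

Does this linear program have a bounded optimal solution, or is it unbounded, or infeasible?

From the feasible point (-61/2, 359/22), moving in the direction (11, -9) keeps every constraint satisfied while z decreases without bound.

unbounded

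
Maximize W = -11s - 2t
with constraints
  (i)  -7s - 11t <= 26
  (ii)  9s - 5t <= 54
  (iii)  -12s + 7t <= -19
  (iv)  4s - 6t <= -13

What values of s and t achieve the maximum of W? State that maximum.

At the optimal vertex, -12s + 7t = -19 and 4s - 6t = -13.
Solving simultaneously gives s = 205/44, t = 58/11.

s = 205/44, t = 58/11, maximum W = -2719/44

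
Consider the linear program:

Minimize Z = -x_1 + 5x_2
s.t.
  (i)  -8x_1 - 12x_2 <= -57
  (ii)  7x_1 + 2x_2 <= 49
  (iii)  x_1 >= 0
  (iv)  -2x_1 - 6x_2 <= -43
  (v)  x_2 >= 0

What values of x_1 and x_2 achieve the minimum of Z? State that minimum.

x_1 = 104/19, x_2 = 203/38, minimum Z = 807/38

Corner points and Z = -x_1 + 5x_2:
  (0, 49/2) → Z = 245/2
  (104/19, 203/38) → Z = 807/38
  (0, 43/6) → Z = 215/6

At the optimal vertex, 7x_1 + 2x_2 = 49 and -2x_1 - 6x_2 = -43.
Solving simultaneously gives x_1 = 104/19, x_2 = 203/38.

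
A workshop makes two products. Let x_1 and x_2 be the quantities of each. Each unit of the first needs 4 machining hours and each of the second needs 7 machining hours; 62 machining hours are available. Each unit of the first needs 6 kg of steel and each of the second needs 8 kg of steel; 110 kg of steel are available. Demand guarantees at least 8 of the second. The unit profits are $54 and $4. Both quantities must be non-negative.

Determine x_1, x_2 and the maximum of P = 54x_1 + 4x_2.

x_1 = 3/2, x_2 = 8, maximum P = 113

Extreme points and P = 54x_1 + 4x_2:
  (0, 62/7) → P = 248/7
  (0, 8) → P = 32
  (3/2, 8) → P = 113

The optimum lies where 4x_1 + 7x_2 = 62 and x_2 = 8.
Solving simultaneously gives x_1 = 3/2, x_2 = 8.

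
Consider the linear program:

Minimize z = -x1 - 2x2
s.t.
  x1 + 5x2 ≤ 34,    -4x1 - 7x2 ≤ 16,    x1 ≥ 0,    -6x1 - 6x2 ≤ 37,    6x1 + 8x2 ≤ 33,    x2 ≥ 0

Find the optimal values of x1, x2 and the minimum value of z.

At the optimal vertex, x1 = 0 and 6x1 + 8x2 = 33.
Solving simultaneously gives x1 = 0, x2 = 33/8.

x1 = 0, x2 = 33/8, minimum z = -33/4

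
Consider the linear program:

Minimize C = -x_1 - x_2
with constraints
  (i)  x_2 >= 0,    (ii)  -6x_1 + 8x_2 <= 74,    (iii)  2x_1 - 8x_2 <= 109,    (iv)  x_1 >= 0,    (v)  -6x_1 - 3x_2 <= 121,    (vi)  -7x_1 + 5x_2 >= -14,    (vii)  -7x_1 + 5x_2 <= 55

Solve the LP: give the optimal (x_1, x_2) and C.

Extreme points and C = -x_1 - x_2:
  (0, 0) → C = 0
  (2, 0) → C = -2
  (0, 37/4) → C = -37/4
  (241/13, 301/13) → C = -542/13

x_1 = 241/13, x_2 = 301/13, minimum C = -542/13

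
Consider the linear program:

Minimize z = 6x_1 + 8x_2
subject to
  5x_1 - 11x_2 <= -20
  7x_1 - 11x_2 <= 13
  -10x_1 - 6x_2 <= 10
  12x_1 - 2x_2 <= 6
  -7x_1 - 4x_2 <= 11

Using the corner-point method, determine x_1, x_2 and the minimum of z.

Vertices and z = 6x_1 + 8x_2:
  (-23/14, 15/14) → z = -9/7
  (53/61, 135/61) → z = 1398/61
  (-13, 20) → z = 82
The feasible region is unbounded (it extends along (-4, 7), (1, 6)), but z strictly increases along every unbounded feasible direction, so there is no improving ray and the minimum is attained at a vertex.

x_1 = -23/14, x_2 = 15/14, minimum z = -9/7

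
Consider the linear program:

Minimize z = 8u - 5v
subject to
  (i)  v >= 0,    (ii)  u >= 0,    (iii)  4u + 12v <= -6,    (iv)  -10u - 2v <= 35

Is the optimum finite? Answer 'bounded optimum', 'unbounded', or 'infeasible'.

infeasible

The boundaries v = 0 and u = 0 meet at (0, 0), but that point violates 4u + 12v ≤ -6. Every candidate vertex is excluded by some other constraint, so the feasible region is empty.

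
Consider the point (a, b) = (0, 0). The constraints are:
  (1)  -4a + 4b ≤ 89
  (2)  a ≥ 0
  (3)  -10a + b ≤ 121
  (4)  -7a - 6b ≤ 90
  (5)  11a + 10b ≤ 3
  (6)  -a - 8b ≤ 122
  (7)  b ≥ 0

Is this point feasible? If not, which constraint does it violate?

feasible

(1): 0 ≤ 89 ✓
(2): 0 ≥ 0 ✓
(3): 0 ≤ 121 ✓
(4): 0 ≤ 90 ✓
(5): 0 ≤ 3 ✓
(6): 0 ≤ 122 ✓
(7): 0 ≥ 0 ✓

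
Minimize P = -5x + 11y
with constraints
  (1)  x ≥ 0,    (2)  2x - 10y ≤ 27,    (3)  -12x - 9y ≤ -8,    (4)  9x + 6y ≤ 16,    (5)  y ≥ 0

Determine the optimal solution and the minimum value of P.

x = 16/9, y = 0, minimum P = -80/9

Feasible corners and P = -5x + 11y:
  (0, 8/9) → P = 88/9
  (0, 8/3) → P = 88/3
  (2/3, 0) → P = -10/3
  (16/9, 0) → P = -80/9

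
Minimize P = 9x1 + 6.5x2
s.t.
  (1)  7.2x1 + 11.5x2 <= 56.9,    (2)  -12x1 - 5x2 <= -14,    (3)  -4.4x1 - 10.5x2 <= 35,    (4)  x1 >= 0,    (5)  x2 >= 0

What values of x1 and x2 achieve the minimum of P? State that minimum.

x1 = 7/6, x2 = 0, minimum P = 21/2

Extreme points and P = 9x1 + 6.5x2:
  (0, 569/115) → P = 7397/230
  (569/72, 0) → P = 569/8
  (0, 14/5) → P = 91/5
  (7/6, 0) → P = 21/2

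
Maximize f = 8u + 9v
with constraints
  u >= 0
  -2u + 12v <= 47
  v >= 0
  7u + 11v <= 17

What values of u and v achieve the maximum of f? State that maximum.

u = 17/7, v = 0, maximum f = 136/7

Extreme points and f = 8u + 9v:
  (0, 0) → f = 0
  (0, 17/11) → f = 153/11
  (17/7, 0) → f = 136/7

The binding constraints are v = 0 and 7u + 11v = 17.
Solving simultaneously gives u = 17/7, v = 0.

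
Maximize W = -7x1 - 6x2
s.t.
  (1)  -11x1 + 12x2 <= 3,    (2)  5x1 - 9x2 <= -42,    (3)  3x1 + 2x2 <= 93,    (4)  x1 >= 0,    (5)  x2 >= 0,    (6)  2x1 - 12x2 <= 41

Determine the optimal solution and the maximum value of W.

x1 = 159/13, x2 = 149/13, maximum W = -2007/13

Vertices and W = -7x1 - 6x2:
  (159/13, 149/13) → W = -2007/13
  (555/29, 516/29) → W = -6981/29
  (753/37, 591/37) → W = -8817/37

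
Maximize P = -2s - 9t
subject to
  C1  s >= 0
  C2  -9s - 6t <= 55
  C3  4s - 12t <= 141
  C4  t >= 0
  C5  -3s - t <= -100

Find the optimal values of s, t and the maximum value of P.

Vertices and P = -2s - 9t:
  (0, 100) → P = -900
  (141/4, 0) → P = -141/2
  (100/3, 0) → P = -200/3
The feasible region is unbounded (it extends along (0, 1), (3, 1)), but P strictly decreases along every unbounded feasible direction, so there is no improving ray and the maximum is attained at a vertex.

The binding constraints are t = 0 and -3s - t = -100.
Solving simultaneously gives s = 100/3, t = 0.

s = 100/3, t = 0, maximum P = -200/3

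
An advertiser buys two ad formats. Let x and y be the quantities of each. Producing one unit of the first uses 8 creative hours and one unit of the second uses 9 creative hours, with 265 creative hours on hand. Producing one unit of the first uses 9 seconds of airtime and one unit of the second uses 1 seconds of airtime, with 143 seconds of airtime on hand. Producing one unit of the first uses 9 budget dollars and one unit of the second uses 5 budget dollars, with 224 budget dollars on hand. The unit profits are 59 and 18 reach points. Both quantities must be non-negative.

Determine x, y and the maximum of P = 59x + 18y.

x = 14, y = 17, maximum P = 1132

Corner points and P = 59x + 18y:
  (0, 0) → P = 0
  (0, 265/9) → P = 530
  (143/9, 0) → P = 8437/9
  (14, 17) → P = 1132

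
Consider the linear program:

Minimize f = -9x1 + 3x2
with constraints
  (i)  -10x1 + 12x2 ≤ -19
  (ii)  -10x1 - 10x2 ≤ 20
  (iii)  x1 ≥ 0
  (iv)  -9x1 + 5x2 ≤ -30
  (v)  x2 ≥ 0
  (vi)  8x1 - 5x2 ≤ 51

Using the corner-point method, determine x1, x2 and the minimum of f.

x1 = 517/46, x2 = 179/23, minimum f = -3579/46

Extreme points and f = -9x1 + 3x2:
  (265/58, 129/58) → f = -999/29
  (517/46, 179/23) → f = -3579/46
  (10/3, 0) → f = -30
  (51/8, 0) → f = -459/8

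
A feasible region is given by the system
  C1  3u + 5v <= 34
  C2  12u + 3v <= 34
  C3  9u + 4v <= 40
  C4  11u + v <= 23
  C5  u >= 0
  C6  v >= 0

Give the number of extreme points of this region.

5

Pairwise boundary intersections that survive every other constraint:
  (4/3, 6)
  (0, 34/5)
  (5/3, 14/3)
  (23/11, 0)
  (0, 0)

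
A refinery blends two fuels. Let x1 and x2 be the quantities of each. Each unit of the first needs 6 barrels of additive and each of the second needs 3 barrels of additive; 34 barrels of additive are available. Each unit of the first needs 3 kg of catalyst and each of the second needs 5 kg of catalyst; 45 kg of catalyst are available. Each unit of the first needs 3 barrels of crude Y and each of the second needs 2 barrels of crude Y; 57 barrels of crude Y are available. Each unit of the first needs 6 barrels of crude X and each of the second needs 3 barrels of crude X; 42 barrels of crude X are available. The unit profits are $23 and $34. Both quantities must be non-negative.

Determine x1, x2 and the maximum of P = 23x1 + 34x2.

x1 = 5/3, x2 = 8, maximum P = 931/3

Feasible corners and P = 23x1 + 34x2:
  (0, 0) → P = 0
  (0, 9) → P = 306
  (17/3, 0) → P = 391/3
  (5/3, 8) → P = 931/3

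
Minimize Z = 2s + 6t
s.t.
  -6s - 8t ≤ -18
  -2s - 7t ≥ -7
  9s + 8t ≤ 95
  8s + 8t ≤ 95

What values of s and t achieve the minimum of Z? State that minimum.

s = 77/3, t = -17, minimum Z = -152/3

Feasible corners and Z = 2s + 6t:
  (35/13, 3/13) → Z = 88/13
  (77/3, -17) → Z = -152/3
  (609/47, -127/47) → Z = 456/47

The optimum lies where -6s - 8t = -18 and 9s + 8t = 95.
Solving simultaneously gives s = 77/3, t = -17.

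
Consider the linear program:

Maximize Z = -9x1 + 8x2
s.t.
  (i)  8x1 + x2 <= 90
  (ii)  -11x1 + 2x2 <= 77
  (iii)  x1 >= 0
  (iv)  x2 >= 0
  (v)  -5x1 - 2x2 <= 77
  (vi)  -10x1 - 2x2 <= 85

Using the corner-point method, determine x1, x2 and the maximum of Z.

x1 = 103/27, x2 = 1606/27, maximum Z = 11921/27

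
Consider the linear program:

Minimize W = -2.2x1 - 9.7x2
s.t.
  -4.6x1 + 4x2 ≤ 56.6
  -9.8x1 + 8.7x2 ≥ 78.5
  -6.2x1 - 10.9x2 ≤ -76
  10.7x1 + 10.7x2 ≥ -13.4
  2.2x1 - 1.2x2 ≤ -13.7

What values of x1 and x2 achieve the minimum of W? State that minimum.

x1 = 4, x2 = 18.75, minimum W = -190.675

Feasible corners and W = -2.2x1 - 9.7x2:
  (-15647/3747, 35026/3747) → W = -1526644/18735
  (4, 75/4) → W = -7627/40
  (-5813/3142, 12607/1571) → W = -579468/7855

At the optimal vertex, -4.6x1 + 4x2 = 56.6 and 2.2x1 - 1.2x2 = -13.7.
Solving simultaneously gives x1 = 4, x2 = 75/4.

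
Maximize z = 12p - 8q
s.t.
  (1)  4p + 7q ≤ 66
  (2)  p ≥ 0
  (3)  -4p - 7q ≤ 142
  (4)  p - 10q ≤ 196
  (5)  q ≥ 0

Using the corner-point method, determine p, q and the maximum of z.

Extreme points and z = 12p - 8q:
  (0, 66/7) → z = -528/7
  (33/2, 0) → z = 198
  (0, 0) → z = 0

At the optimal vertex, 4p + 7q = 66 and q = 0.
Solving simultaneously gives p = 33/2, q = 0.

p = 33/2, q = 0, maximum z = 198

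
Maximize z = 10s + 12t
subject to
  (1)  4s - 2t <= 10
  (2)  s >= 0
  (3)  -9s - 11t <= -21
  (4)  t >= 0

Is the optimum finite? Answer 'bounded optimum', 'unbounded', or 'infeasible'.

From the feasible point (5/2, 0), moving in the direction (0, 1) keeps every constraint satisfied while z increases without bound.

unbounded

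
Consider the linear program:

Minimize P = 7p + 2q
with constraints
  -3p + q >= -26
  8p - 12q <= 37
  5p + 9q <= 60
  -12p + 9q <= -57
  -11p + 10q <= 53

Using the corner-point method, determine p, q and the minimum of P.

Vertices and P = 7p + 2q:
  (351/44, 295/132) → P = 7961/132
  (39/8, 1/6) → P = 827/24
  (117/17, 145/51) → P = 2747/51

The optimum lies where 8p - 12q = 37 and -12p + 9q = -57.
Solving simultaneously gives p = 39/8, q = 1/6.

p = 39/8, q = 1/6, minimum P = 827/24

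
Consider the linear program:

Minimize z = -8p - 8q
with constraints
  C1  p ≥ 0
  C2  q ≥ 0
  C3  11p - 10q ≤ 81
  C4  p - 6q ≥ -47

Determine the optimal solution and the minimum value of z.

p = 239/14, q = 299/28, minimum z = -222

Vertices and z = -8p - 8q:
  (0, 0) → z = 0
  (0, 47/6) → z = -188/3
  (81/11, 0) → z = -648/11
  (239/14, 299/28) → z = -222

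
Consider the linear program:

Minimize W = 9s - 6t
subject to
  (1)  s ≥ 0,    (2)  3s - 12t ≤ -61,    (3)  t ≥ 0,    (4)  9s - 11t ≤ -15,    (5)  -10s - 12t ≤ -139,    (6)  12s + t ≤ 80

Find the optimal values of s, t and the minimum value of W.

Feasible corners and W = 9s - 6t:
  (0, 139/12) → W = -139/2
  (0, 80) → W = -480
  (6, 79/12) → W = 29/2
  (899/147, 324/49) → W = 753/49

The optimum lies where s = 0 and 12s + t = 80.
Solving simultaneously gives s = 0, t = 80.

s = 0, t = 80, minimum W = -480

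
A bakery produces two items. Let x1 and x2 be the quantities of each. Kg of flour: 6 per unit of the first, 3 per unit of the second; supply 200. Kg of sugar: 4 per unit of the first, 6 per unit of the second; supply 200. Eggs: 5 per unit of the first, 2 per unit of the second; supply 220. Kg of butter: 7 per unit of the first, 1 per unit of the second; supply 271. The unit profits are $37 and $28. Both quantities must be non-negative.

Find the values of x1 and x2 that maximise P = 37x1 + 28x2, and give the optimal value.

x1 = 25, x2 = 50/3, maximum P = 4175/3

Extreme points and P = 37x1 + 28x2:
  (0, 0) → P = 0
  (0, 100/3) → P = 2800/3
  (100/3, 0) → P = 3700/3
  (25, 50/3) → P = 4175/3

The optimum lies where 6x1 + 3x2 = 200 and 4x1 + 6x2 = 200.
Solving simultaneously gives x1 = 25, x2 = 50/3.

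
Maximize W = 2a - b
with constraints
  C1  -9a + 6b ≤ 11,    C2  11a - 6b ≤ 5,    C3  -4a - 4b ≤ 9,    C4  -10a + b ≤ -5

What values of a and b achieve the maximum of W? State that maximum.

Feasible corners and W = 2a - b:
  (8, 83/6) → W = 13/6
  (41/51, 155/51) → W = -73/51
  (25/49, 5/49) → W = 45/49

At the optimal vertex, -9a + 6b = 11 and 11a - 6b = 5.
Solving simultaneously gives a = 8, b = 83/6.

a = 8, b = 83/6, maximum W = 13/6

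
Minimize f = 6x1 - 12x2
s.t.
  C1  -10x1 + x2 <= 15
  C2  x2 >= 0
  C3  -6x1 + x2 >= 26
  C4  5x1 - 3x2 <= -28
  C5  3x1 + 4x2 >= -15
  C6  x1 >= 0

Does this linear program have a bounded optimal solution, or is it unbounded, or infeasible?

From the feasible point (11/4, 85/2), moving in the direction (1, 10) keeps every constraint satisfied while f decreases without bound.

unbounded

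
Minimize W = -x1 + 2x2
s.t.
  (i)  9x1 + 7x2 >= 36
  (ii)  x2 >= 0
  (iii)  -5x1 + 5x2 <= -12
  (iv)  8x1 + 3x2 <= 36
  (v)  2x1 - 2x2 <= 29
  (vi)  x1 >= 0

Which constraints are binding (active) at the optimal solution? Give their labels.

Extreme points and W = -x1 + 2x2:
  (4, 0) → W = -4
  (33/10, 9/10) → W = -3/2
  (9/2, 0) → W = -9/2
  (216/55, 84/55) → W = -48/55

The minimum is at (9/2, 0). Substituting into each constraint, equality holds for (ii) and (iv); the remaining constraints have slack.

(ii) and (iv)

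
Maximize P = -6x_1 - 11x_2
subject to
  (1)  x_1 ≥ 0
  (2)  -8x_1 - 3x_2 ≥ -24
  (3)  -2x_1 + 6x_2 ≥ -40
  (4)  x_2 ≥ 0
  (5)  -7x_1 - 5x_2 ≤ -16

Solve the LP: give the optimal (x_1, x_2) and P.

x_1 = 16/7, x_2 = 0, maximum P = -96/7

Corner points and P = -6x_1 - 11x_2:
  (0, 8) → P = -88
  (0, 16/5) → P = -176/5
  (3, 0) → P = -18
  (16/7, 0) → P = -96/7

The optimum lies where x_2 = 0 and -7x_1 - 5x_2 = -16.
Solving simultaneously gives x_1 = 16/7, x_2 = 0.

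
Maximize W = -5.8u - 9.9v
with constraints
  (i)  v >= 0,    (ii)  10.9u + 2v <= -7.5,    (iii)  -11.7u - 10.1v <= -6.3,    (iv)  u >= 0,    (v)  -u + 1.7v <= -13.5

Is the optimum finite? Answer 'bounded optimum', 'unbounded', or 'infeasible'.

infeasible

The boundaries v = 0 and -u + 1.7v = -13.5 meet at (13.5, 0), but that point violates 10.9u + 2v ≤ -7.5. Every candidate vertex is excluded by some other constraint, so the feasible region is empty.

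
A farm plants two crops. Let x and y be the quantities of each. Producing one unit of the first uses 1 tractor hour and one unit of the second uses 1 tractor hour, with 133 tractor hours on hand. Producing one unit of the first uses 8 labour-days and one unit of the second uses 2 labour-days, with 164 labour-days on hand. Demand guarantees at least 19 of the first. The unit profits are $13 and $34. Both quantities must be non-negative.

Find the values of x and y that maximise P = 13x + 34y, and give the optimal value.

Extreme points and P = 13x + 34y:
  (41/2, 0) → P = 533/2
  (19, 0) → P = 247
  (19, 6) → P = 451

x = 19, y = 6, maximum P = 451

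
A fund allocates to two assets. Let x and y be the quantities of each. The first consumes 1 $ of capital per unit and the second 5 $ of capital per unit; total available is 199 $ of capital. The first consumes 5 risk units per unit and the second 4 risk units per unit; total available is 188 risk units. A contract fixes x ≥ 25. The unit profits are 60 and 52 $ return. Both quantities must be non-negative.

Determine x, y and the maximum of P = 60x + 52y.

Corner points and P = 60x + 52y:
  (188/5, 0) → P = 2256
  (25, 0) → P = 1500
  (25, 63/4) → P = 2319

x = 25, y = 63/4, maximum P = 2319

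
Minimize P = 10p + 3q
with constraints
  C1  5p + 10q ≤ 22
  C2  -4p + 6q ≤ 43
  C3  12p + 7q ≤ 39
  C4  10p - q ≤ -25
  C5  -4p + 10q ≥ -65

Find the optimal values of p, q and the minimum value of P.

p = -205/4, q = -27, minimum P = -1187/2

Corner points and P = 10p + 3q:
  (-149/35, 303/70) → P = -2071/70
  (-76/35, 23/7) → P = -83/7
  (-205/4, -27) → P = -1187/2
  (-105/32, -125/16) → P = -225/4

At the optimal vertex, -4p + 6q = 43 and -4p + 10q = -65.
Solving simultaneously gives p = -205/4, q = -27.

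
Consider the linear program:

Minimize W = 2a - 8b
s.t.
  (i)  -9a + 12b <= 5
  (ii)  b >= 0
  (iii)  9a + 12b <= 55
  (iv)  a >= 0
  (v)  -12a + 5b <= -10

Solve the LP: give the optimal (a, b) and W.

Corner points and W = 2a - 8b:
  (25/9, 5/2) → W = -130/9
  (145/99, 50/33) → W = -910/99
  (55/9, 0) → W = 110/9
  (5/6, 0) → W = 5/3

a = 25/9, b = 5/2, minimum W = -130/9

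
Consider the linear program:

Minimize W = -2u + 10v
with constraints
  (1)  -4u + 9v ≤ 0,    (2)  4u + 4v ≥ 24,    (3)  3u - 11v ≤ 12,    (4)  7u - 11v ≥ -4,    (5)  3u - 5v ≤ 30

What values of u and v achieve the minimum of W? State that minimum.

u = 39/7, v = 3/7, minimum W = -48/7

At the optimal vertex, 4u + 4v = 24 and 3u - 11v = 12.
Solving simultaneously gives u = 39/7, v = 3/7.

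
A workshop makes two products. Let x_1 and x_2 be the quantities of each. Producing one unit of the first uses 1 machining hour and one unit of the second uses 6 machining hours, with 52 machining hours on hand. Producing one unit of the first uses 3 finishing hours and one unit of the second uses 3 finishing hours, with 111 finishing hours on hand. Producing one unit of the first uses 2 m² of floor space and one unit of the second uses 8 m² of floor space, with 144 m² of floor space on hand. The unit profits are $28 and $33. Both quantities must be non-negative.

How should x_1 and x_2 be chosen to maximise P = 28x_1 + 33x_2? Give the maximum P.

Corner points and P = 28x_1 + 33x_2:
  (0, 0) → P = 0
  (0, 26/3) → P = 286
  (37, 0) → P = 1036
  (34, 3) → P = 1051

The binding constraints are x_1 + 6x_2 = 52 and 3x_1 + 3x_2 = 111.
Solving simultaneously gives x_1 = 34, x_2 = 3.

x_1 = 34, x_2 = 3, maximum P = 1051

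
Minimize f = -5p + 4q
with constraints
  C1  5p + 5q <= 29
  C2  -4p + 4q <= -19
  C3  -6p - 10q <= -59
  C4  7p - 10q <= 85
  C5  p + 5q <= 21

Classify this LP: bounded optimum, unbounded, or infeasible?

infeasible

The boundaries 5p + 5q = 29 and -4p + 4q = -19 meet at (211/40, 21/40), but that point violates -6p - 10q ≤ -59. Every candidate vertex is excluded by some other constraint, so the feasible region is empty.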